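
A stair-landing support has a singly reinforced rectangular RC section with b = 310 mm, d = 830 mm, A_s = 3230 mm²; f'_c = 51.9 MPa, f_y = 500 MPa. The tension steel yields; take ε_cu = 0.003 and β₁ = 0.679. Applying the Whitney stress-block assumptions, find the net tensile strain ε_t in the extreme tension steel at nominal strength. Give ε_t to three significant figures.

a = A_s f_y/(0.85 f'_c b) = 118.09 mm.
β₁ = 0.679, so c = a/β₁ = 118.09/0.679 = 173.92 mm.
From the linear strain diagram with ε_cu = 0.003: ε_t = 0.003 (d − c)/c = 0.003 × (830 − 173.92)/173.92 = 0.0113.
Since ε_t ≥ 0.005, the section is tension-controlled.

ε_t ≈ 0.0113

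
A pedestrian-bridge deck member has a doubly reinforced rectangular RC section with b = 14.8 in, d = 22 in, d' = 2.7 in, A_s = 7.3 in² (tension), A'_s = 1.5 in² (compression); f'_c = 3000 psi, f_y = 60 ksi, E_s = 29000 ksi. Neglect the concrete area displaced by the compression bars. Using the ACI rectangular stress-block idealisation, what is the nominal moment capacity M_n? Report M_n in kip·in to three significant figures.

M_n ≈ 7790 kip·in

Assume both steels yield.
a = (A_s − A'_s) f_y/(0.85 f'_c b) = (7.3 − 1.5) × 60/(0.85 × 3 × 14.8) = 9.221 in.
c = a/β₁ = 9.221/0.85 = 10.848 in; ε'_s = 0.003(c − d')/c = 0.0023 ≥ ε_y = 0.0021, so the compression steel yields.
M_n = (A_s − A'_s) f_y (d − a/2) + A'_s f_y (d − d') = 348 × (22 − 4.6105) + 90 × (22 − 2.7) = 6051.5 + 1737.0 = 7788.5 kip·in.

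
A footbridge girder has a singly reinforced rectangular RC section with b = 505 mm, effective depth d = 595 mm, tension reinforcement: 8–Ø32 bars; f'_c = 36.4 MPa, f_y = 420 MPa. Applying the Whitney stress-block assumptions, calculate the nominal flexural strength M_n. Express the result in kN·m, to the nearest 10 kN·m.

A_s = 8 × 804 = 6432 mm².
T = A_s f_y = 6432 × 420 = 2701440 N = 2701.44 kN.
From C = T: a = T/(0.85 f'_c b) = 2701440/(0.85 × 36.4 × 505) = 172.90 mm.
M_n = T(d − a/2) = 2701.44 kN × (595 − 86.45) mm = 1373.82 kN·m.

M_n ≈ 1370 kN·m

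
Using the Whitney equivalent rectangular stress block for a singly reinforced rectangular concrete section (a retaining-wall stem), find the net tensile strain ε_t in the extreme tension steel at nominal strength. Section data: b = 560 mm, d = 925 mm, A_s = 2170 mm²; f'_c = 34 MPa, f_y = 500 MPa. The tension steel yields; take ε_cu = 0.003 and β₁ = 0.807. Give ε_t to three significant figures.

ε_t ≈ 0.0304

a = A_s f_y/(0.85 f'_c b) = 67.04 mm.
β₁ = 0.807, so c = a/β₁ = 67.04/0.807 = 83.07 mm.
From the linear strain diagram with ε_cu = 0.003: ε_t = 0.003 (d − c)/c = 0.003 × (925 − 83.07)/83.07 = 0.0304.
Since ε_t ≥ 0.005, the section is tension-controlled.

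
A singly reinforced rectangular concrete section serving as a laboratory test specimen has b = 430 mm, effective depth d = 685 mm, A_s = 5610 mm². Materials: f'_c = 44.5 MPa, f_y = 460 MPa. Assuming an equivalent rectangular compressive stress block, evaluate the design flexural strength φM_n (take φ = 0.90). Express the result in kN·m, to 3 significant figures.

φM_n ≈ 1410 kN·m

T = A_s f_y = 5610 × 460 = 2580600 N = 2580.6 kN.
From C = T: a = T/(0.85 f'_c b) = 2580600/(0.85 × 44.5 × 430) = 158.66 mm.
M_n = T(d − a/2) = 2580.6 kN × (685 − 79.33) mm = 1562.99 kN·m.
φM_n = 0.90 × 1562.99 = 1406.69 kN·m.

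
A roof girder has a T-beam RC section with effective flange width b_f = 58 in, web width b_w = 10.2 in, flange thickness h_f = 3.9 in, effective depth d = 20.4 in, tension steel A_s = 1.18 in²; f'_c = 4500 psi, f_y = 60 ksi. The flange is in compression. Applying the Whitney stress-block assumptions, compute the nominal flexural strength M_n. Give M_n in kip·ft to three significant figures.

M_n ≈ 119 kip·ft

Tension: T = A_s f_y = 1.18 × 60 = 70.8 kips.
Try a within the flange: a = T/(0.85 f'_c b_f) = 70.8/(0.85 × 4.5 × 58) = 0.319 in.
Since a = 0.319 ≤ h_f = 3.9 in, the stress block lies entirely in the flange; analyse as a rectangular beam of width b_f.
M_n = T(d − a/2) = 70.8 × (20.4 − 0.1595) = 1433.0 kip·in.
M_n = 1433.0/12 = 119.42 kip·ft.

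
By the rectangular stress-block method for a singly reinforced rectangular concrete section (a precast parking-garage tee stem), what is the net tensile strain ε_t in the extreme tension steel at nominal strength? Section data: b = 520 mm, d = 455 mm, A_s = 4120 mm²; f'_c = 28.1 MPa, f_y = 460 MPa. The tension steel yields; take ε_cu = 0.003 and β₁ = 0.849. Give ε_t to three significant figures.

ε_t ≈ 0.00459

a = A_s f_y/(0.85 f'_c b) = 152.59 mm.
β₁ = 0.849, so c = a/β₁ = 152.59/0.849 = 179.73 mm.
From the linear strain diagram with ε_cu = 0.003: ε_t = 0.003 (d − c)/c = 0.003 × (455 − 179.73)/179.73 = 0.00459.
ε_t is between 0.004 and 0.005 — transition zone.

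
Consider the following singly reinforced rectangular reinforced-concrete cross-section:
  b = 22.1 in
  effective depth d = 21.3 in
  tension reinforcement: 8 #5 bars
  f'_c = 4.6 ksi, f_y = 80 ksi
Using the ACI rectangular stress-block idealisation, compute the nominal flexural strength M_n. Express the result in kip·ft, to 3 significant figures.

M_n ≈ 333 kip·ft

A_s = 8 × 0.31 = 2.48 in².
T = A_s f_y = 2.48 × 80 = 198.4 kips.
a = T/(0.85 f'_c b) = 198.4/(0.85 × 4.6 × 22.1) = 2.296 in.
M_n = T(d − a/2) = 198.4 × (21.3 − 1.148) = 3998.2 kip·in = 3998.2/12 = 333.18 kip·ft.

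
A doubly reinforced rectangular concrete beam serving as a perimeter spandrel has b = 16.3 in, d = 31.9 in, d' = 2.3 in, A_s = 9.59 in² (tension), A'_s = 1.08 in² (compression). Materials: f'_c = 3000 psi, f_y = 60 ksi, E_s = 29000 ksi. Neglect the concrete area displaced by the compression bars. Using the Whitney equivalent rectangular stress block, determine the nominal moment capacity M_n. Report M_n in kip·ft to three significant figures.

M_n ≈ 1260 kip·ft

Assume both steels yield.
a = (A_s − A'_s) f_y/(0.85 f'_c b) = (9.59 − 1.08) × 60/(0.85 × 3 × 16.3) = 12.284 in.
c = a/β₁ = 12.284/0.85 = 14.452 in; ε'_s = 0.003(c − d')/c = 0.0025 ≥ ε_y = 0.0021, so the compression steel yields.
M_n = (A_s − A'_s) f_y (d − a/2) + A'_s f_y (d − d') = 510.6 × (31.9 − 6.142) + 64.8 × (31.9 − 2.3) = 13152.0 + 1918.1 = 15070.1 kip·in = 15070.1/12 = 1255.84 kip·ft.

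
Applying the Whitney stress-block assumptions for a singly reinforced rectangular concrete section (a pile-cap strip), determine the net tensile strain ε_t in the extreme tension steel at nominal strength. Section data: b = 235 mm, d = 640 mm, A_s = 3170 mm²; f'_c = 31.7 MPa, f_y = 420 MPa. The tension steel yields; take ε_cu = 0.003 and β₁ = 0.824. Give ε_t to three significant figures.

ε_t ≈ 0.00452

a = A_s f_y/(0.85 f'_c b) = 210.26 mm.
β₁ = 0.824, so c = a/β₁ = 210.26/0.824 = 255.17 mm.
From the linear strain diagram with ε_cu = 0.003: ε_t = 0.003 (d − c)/c = 0.003 × (640 − 255.17)/255.17 = 0.00452.
ε_t is between 0.004 and 0.005 — transition zone.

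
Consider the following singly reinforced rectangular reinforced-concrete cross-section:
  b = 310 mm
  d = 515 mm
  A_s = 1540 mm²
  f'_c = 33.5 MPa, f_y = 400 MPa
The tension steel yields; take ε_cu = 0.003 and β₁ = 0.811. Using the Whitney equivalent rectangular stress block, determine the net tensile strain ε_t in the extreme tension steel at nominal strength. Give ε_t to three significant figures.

a = A_s f_y/(0.85 f'_c b) = 69.78 mm.
β₁ = 0.811, so c = a/β₁ = 69.78/0.811 = 86.04 mm.
From the linear strain diagram with ε_cu = 0.003: ε_t = 0.003 (d − c)/c = 0.003 × (515 − 86.04)/86.04 = 0.0150.
Since ε_t ≥ 0.005, the section is tension-controlled.

ε_t ≈ 0.0150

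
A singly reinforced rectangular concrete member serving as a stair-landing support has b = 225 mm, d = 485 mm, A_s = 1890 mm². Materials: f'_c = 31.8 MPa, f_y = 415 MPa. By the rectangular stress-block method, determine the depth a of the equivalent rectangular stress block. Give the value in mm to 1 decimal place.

T = A_s f_y = 1890 × 415 = 784350 N = 784.35 kN.
Setting C = 0.85 f'_c a b equal to T: a = 784350/(0.85 × 31.8 × 225) = 129.0 mm.

a ≈ 129.0 mm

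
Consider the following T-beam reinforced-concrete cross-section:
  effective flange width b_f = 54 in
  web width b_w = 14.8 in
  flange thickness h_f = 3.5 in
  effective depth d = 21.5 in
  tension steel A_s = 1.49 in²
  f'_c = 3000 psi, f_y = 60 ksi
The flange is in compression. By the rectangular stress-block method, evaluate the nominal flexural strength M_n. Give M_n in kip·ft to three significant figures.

Tension: T = A_s f_y = 1.49 × 60 = 89.4 kips.
Try a within the flange: a = T/(0.85 f'_c b_f) = 89.4/(0.85 × 3 × 54) = 0.649 in.
Since a = 0.649 ≤ h_f = 3.5 in, the stress block lies entirely in the flange; analyse as a rectangular beam of width b_f.
M_n = T(d − a/2) = 89.4 × (21.5 − 0.3245) = 1893.1 kip·in.
M_n = 1893.1/12 = 157.76 kip·ft.

M_n ≈ 158 kip·ft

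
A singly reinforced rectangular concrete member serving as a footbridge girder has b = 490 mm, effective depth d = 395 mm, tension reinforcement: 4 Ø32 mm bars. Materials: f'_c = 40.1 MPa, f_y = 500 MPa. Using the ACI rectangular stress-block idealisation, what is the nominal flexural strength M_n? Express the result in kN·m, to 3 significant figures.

M_n ≈ 558 kN·m

A_s = 4 × 804 = 3216 mm².
T = A_s f_y = 3216 × 500 = 1608000 N = 1608 kN.
From C = T: a = T/(0.85 f'_c b) = 1608000/(0.85 × 40.1 × 490) = 96.28 mm.
M_n = T(d − a/2) = 1608 kN × (395 − 48.14) mm = 557.75 kN·m.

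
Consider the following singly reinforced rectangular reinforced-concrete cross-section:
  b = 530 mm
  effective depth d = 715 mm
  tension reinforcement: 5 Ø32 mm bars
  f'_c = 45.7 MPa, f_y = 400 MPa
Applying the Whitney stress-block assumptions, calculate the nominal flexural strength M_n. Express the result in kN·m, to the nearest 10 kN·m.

M_n ≈ 1090 kN·m

A_s = 5 × 804 = 4020 mm².
T = A_s f_y = 4020 × 400 = 1608000 N = 1608 kN.
From C = T: a = T/(0.85 f'_c b) = 1608000/(0.85 × 45.7 × 530) = 78.10 mm.
M_n = T(d − a/2) = 1608 kN × (715 − 39.05) mm = 1086.93 kN·m.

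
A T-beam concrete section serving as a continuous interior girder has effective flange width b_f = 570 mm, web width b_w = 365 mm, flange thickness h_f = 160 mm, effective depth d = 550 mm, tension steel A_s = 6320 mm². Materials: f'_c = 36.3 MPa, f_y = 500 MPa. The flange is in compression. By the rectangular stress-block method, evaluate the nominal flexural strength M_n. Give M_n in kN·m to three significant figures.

Tension: T = A_s f_y = 6320 × 500 = 3160000 N.
Try a within the flange: a = T/(0.85 f'_c b_f) = 3160000/(0.85 × 36.3 × 570) = 179.67 mm.
a = 179.67 > h_f = 160 mm: the block extends into the web. Split into flange-overhang and web parts.
C_f = 0.85 f'_c (b_f − b_w) h_f = 0.85 × 36.3 × (570 − 365) × 160 = 1012044 N.
Remaining web compression depth: a_w = (T − C_f)/(0.85 f'_c b_w) = (3160000 − 1012044)/(0.85 × 36.3 × 365) = 190.72 mm.
M_n = C_f(d − h_f/2) + (T − C_f)(d − a_w/2) = 1012044 × (550 − 80) + 2147956 × (550 − 95.36) = 475.66 + 976.55 = 1452.21 × 10⁶ N·mm.
M_n = 1452.21 kN·m.

M_n ≈ 1450 kN·m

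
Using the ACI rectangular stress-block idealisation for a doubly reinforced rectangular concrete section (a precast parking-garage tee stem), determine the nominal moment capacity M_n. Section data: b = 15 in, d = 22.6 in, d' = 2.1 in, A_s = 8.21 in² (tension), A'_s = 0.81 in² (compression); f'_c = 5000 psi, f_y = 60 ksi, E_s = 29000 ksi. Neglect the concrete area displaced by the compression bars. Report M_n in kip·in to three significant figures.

M_n ≈ 9480 kip·in

Assume both steels yield.
a = (A_s − A'_s) f_y/(0.85 f'_c b) = (8.21 − 0.81) × 60/(0.85 × 5 × 15) = 6.965 in.
c = a/β₁ = 6.965/0.8 = 8.706 in; ε'_s = 0.003(c − d')/c = 0.0023 ≥ ε_y = 0.0021, so the compression steel yields.
M_n = (A_s − A'_s) f_y (d − a/2) + A'_s f_y (d − d') = 444 × (22.6 − 3.4825) + 48.6 × (22.6 − 2.1) = 8488.2 + 996.3 = 9484.5 kip·in.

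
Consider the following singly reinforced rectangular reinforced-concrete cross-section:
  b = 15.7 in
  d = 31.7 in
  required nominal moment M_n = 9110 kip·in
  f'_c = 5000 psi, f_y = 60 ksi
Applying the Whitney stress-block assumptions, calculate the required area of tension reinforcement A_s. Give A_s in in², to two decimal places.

A_s ≈ 5.17 in²

From M_n = 0.85 f'_c a b (d − a/2):
a = d − √(d² − 2M_n/(0.85 f'_c b)) = 31.7 − √(31.7² − 2 × 9110/(0.85 × 5 × 15.7)) = 4.648 in.
A_s = 0.85 f'_c a b / f_y = 0.85 × 5 × 4.648 × 15.7 / 60 = 5.169 in².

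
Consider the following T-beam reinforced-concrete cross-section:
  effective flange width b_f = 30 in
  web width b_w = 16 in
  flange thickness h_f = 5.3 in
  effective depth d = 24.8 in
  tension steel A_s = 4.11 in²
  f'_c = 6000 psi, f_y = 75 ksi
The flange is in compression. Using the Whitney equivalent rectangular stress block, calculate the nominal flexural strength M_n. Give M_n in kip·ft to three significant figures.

M_n ≈ 611 kip·ft

Tension: T = A_s f_y = 4.11 × 75 = 308.25 kips.
Try a within the flange: a = T/(0.85 f'_c b_f) = 308.25/(0.85 × 6 × 30) = 2.015 in.
Since a = 2.015 ≤ h_f = 5.3 in, the stress block lies entirely in the flange; analyse as a rectangular beam of width b_f.
M_n = T(d − a/2) = 308.25 × (24.8 − 1.0075) = 7334.0 kip·in.
M_n = 7334.0/12 = 611.17 kip·ft.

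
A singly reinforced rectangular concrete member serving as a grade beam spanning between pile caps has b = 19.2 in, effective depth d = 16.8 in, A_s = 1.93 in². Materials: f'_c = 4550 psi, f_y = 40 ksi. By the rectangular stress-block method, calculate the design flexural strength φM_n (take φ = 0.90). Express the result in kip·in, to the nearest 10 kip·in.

φM_n ≈ 1130 kip·in

T = A_s f_y = 1.93 × 40 = 77.2 kips.
a = T/(0.85 f'_c b) = 77.2/(0.85 × 4.55 × 19.2) = 1.040 in.
M_n = T(d − a/2) = 77.2 × (16.8 − 0.52) = 1256.8 kip·in.
φM_n = 0.90 × 1256.8 = 1131.1 kip·in.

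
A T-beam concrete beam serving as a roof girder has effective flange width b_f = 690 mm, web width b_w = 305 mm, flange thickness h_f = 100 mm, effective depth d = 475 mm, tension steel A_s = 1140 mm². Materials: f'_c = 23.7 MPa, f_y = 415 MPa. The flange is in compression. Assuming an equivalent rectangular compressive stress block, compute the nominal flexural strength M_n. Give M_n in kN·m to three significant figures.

M_n ≈ 217 kN·m

Tension: T = A_s f_y = 1140 × 415 = 473100 N.
Try a within the flange: a = T/(0.85 f'_c b_f) = 473100/(0.85 × 23.7 × 690) = 34.04 mm.
Since a = 34.04 ≤ h_f = 100 mm, the stress block lies entirely in the flange; analyse as a rectangular beam of width b_f.
M_n = T(d − a/2) = 473100 × (475 − 17.02) = 216.67 × 10⁶ N·mm.
M_n = 216.67 kN·m.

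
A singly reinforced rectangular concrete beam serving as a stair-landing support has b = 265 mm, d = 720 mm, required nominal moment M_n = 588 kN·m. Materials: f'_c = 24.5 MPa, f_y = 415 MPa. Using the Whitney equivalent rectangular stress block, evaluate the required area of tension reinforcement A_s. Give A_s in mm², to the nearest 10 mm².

A_s ≈ 2230 mm²

With M_n = 0.85 f'_c a b (d − a/2), solve the quadratic for a:
a = d − √(d² − 2M_n/(0.85 f'_c b)) = 720 − √(720² − 2 × 588×10⁶/(0.85 × 24.5 × 265)) = 167.46 mm.
A_s = 0.85 f'_c a b / f_y = 0.85 × 24.5 × 167.46 × 265 / 415 = 2226.9 mm².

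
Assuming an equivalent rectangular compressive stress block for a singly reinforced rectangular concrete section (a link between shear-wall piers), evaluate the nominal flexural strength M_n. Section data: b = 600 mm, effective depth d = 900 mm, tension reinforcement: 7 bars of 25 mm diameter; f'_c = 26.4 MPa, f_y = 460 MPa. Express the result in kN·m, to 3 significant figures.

M_n ≈ 1330 kN·m

A_s = 7 × 491 = 3437 mm².
T = A_s f_y = 3437 × 460 = 1581020 N = 1581.02 kN.
From C = T: a = T/(0.85 f'_c b) = 1581020/(0.85 × 26.4 × 600) = 117.43 mm.
M_n = T(d − a/2) = 1581.02 kN × (900 − 58.715) mm = 1330.09 kN·m.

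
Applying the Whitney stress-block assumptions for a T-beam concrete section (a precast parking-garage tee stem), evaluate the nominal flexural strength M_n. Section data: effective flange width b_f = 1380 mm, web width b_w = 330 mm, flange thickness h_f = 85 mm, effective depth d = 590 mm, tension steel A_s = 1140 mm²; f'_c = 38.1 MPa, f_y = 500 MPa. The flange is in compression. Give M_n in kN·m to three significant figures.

Tension: T = A_s f_y = 1140 × 500 = 570000 N.
Try a within the flange: a = T/(0.85 f'_c b_f) = 570000/(0.85 × 38.1 × 1380) = 12.75 mm.
Since a = 12.75 ≤ h_f = 85 mm, the stress block lies entirely in the flange; analyse as a rectangular beam of width b_f.
M_n = T(d − a/2) = 570000 × (590 − 6.375) = 332.67 × 10⁶ N·mm.
M_n = 332.67 kN·m.

M_n ≈ 333 kN·m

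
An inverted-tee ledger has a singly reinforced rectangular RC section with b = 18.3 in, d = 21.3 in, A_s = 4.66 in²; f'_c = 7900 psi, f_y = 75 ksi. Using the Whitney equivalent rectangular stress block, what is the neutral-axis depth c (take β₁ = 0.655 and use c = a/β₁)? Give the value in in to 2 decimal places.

T = A_s f_y = 4.66 × 75 = 349.5 kips.
a = T/(0.85 f'_c b) = 349.5/(0.85 × 7.9 × 18.3) = 2.8441 in.
With β₁ = 0.655, c = a/β₁ = 2.8441/0.655 = 4.34 in.

c ≈ 4.34 in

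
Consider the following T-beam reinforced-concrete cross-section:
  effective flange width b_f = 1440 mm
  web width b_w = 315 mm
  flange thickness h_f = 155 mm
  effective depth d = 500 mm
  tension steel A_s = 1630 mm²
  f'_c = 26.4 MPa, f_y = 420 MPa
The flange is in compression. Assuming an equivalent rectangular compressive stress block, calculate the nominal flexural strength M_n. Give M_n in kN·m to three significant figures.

M_n ≈ 335 kN·m

Tension: T = A_s f_y = 1630 × 420 = 684600 N.
Try a within the flange: a = T/(0.85 f'_c b_f) = 684600/(0.85 × 26.4 × 1440) = 21.19 mm.
Since a = 21.19 ≤ h_f = 155 mm, the stress block lies entirely in the flange; analyse as a rectangular beam of width b_f.
M_n = T(d − a/2) = 684600 × (500 − 10.595) = 335.05 × 10⁶ N·mm.
M_n = 335.05 kN·m.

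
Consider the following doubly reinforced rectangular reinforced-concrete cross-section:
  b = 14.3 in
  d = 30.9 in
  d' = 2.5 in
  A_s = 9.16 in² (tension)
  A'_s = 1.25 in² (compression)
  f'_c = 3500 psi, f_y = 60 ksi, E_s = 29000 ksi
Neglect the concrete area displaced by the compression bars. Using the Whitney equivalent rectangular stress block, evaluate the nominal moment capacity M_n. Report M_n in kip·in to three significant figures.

M_n ≈ 14100 kip·in

Assume both steels yield.
a = (A_s − A'_s) f_y/(0.85 f'_c b) = (9.16 − 1.25) × 60/(0.85 × 3.5 × 14.3) = 11.156 in.
c = a/β₁ = 11.156/0.85 = 13.125 in; ε'_s = 0.003(c − d')/c = 0.0024 ≥ ε_y = 0.0021, so the compression steel yields.
M_n = (A_s − A'_s) f_y (d − a/2) + A'_s f_y (d − d') = 474.6 × (30.9 − 5.578) + 75 × (30.9 − 2.5) = 12017.8 + 2130.0 = 14147.8 kip·in.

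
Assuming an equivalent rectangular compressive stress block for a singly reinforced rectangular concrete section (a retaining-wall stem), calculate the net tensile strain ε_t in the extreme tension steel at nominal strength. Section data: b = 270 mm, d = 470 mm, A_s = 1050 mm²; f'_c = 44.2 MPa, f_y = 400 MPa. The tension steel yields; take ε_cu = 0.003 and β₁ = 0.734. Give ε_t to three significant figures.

ε_t ≈ 0.0220

a = A_s f_y/(0.85 f'_c b) = 41.40 mm.
β₁ = 0.734, so c = a/β₁ = 41.40/0.734 = 56.40 mm.
From the linear strain diagram with ε_cu = 0.003: ε_t = 0.003 (d − c)/c = 0.003 × (470 − 56.40)/56.40 = 0.0220.
Since ε_t ≥ 0.005, the section is tension-controlled.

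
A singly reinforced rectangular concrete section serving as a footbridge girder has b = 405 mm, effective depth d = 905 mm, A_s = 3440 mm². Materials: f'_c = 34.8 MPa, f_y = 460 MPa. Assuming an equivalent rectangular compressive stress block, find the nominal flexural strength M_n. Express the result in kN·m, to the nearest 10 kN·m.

M_n ≈ 1330 kN·m

T = A_s f_y = 3440 × 460 = 1582400 N = 1582.4 kN.
From C = T: a = T/(0.85 f'_c b) = 1582400/(0.85 × 34.8 × 405) = 132.09 mm.
M_n = T(d − a/2) = 1582.4 kN × (905 − 66.045) mm = 1327.56 kN·m.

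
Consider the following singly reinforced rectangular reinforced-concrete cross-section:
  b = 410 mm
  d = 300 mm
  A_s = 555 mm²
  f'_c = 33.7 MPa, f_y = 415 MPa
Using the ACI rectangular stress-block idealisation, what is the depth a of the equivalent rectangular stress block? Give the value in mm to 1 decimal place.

a ≈ 19.6 mm

T = A_s f_y = 555 × 415 = 230325 N = 230.325 kN.
Setting C = 0.85 f'_c a b equal to T: a = 230325/(0.85 × 33.7 × 410) = 19.6 mm.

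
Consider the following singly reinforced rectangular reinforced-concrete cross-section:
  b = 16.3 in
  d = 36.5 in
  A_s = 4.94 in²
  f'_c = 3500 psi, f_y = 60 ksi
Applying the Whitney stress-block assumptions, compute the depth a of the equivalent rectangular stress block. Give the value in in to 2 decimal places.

a ≈ 6.11 in

T = A_s f_y = 4.94 × 60 = 296.4 kips.
a = T/(0.85 f'_c b) = 296.4/(0.85 × 3.5 × 16.3) = 6.11 in.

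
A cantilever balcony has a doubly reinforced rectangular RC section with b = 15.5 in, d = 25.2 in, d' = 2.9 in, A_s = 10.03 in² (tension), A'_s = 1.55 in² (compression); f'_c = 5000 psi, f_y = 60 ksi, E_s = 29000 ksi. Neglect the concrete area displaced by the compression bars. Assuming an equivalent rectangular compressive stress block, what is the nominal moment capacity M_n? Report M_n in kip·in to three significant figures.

Assume both steels yield.
a = (A_s − A'_s) f_y/(0.85 f'_c b) = (10.03 − 1.55) × 60/(0.85 × 5 × 15.5) = 7.724 in.
c = a/β₁ = 7.724/0.8 = 9.655 in; ε'_s = 0.003(c − d')/c = 0.0021 ≥ ε_y = 0.0021, so the compression steel yields.
M_n = (A_s − A'_s) f_y (d − a/2) + A'_s f_y (d − d') = 508.8 × (25.2 − 3.862) + 93 × (25.2 − 2.9) = 10856.8 + 2073.9 = 12930.7 kip·in.

M_n ≈ 12900 kip·in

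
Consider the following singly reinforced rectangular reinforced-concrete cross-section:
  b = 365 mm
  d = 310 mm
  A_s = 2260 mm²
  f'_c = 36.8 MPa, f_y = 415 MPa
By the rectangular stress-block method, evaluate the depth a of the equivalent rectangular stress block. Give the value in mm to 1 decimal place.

a ≈ 82.1 mm

T = A_s f_y = 2260 × 415 = 937900 N = 937.9 kN.
Setting C = 0.85 f'_c a b equal to T: a = 937900/(0.85 × 36.8 × 365) = 82.1 mm.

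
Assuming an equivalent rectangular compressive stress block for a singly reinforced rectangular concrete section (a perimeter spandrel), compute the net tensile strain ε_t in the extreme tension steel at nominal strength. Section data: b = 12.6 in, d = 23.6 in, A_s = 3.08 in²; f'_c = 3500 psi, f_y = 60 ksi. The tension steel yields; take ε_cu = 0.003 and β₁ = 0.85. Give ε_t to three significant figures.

a = A_s f_y/(0.85 f'_c b) = 4.930 in.
β₁ = 0.85, so c = a/β₁ = 4.930/0.85 = 5.800 in.
From the linear strain diagram with ε_cu = 0.003: ε_t = 0.003 (d − c)/c = 0.003 × (23.6 − 5.800)/5.800 = 0.00921.
Since ε_t ≥ 0.005, the section is tension-controlled.

ε_t ≈ 0.00921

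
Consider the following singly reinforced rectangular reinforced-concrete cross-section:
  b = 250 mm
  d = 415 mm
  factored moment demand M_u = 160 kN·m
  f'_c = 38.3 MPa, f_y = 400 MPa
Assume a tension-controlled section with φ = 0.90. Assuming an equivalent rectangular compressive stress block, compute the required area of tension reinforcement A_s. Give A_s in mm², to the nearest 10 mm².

M_n = M_u/φ = 160/0.90 = 177.778 kN·m.
With M_n = 0.85 f'_c a b (d − a/2), solve the quadratic for a:
a = d − √(d² − 2M_n/(0.85 f'_c b)) = 415 − √(415² − 2 × 177.778×10⁶/(0.85 × 38.3 × 250)) = 56.48 mm.
A_s = 0.85 f'_c a b / f_y = 0.85 × 38.3 × 56.48 × 250 / 400 = 1149.2 mm².

A_s ≈ 1150 mm²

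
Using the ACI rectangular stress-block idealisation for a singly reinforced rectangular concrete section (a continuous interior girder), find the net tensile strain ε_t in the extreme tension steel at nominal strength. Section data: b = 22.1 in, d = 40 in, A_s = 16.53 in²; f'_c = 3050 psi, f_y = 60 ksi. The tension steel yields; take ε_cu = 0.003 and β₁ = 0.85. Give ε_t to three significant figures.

a = A_s f_y/(0.85 f'_c b) = 17.311 in.
β₁ = 0.85, so c = a/β₁ = 17.311/0.85 = 20.366 in.
From the linear strain diagram with ε_cu = 0.003: ε_t = 0.003 (d − c)/c = 0.003 × (40 − 20.366)/20.366 = 0.00289.
ε_t < 0.004 — the section is over-reinforced for flexure under ACI limits.

ε_t ≈ 0.00289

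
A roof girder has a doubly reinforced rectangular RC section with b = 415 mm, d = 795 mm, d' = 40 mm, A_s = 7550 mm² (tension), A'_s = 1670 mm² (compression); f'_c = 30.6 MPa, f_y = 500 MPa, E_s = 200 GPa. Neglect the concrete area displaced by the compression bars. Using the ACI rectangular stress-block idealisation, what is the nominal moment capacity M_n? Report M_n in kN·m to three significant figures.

M_n ≈ 2570 kN·m

Assume both tension and compression steel yield.
Net tension couple steel: A_s − A'_s = 5880 mm².
a = (A_s − A'_s) f_y / (0.85 f'_c b) = 2940000/(0.85 × 30.6 × 415) = 272.37 mm.
c = a/β₁ = 272.37/0.831 = 327.76 mm; ε'_s = 0.003(c − d')/c = 0.0026 ≥ f_y/E_s = 0.0025, so compression steel does yield.
M_n = (A_s − A'_s) f_y (d − a/2) + A'_s f_y (d − d') = [2940000 × (795 − 136.185) + 835000 × (795 − 40)] × 10⁻⁶ = 1936.92 + 630.43 = 2567.35 kN·m.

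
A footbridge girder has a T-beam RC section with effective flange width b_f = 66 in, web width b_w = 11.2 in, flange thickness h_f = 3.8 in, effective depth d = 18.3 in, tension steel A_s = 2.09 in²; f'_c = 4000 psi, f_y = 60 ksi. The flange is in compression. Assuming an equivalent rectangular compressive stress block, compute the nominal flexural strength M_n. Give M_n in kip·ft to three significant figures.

M_n ≈ 188 kip·ft

Tension: T = A_s f_y = 2.09 × 60 = 125.4 kips.
Try a within the flange: a = T/(0.85 f'_c b_f) = 125.4/(0.85 × 4 × 66) = 0.559 in.
Since a = 0.559 ≤ h_f = 3.8 in, the stress block lies entirely in the flange; analyse as a rectangular beam of width b_f.
M_n = T(d − a/2) = 125.4 × (18.3 − 0.2795) = 2259.8 kip·in.
M_n = 2259.8/12 = 188.32 kip·ft.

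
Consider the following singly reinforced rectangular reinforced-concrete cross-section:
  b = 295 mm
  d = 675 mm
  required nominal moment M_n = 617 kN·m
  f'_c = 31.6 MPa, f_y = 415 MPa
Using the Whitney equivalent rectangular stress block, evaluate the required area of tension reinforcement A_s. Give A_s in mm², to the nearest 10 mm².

A_s ≈ 2430 mm²

With M_n = 0.85 f'_c a b (d − a/2), solve the quadratic for a:
a = d − √(d² − 2M_n/(0.85 f'_c b)) = 675 − √(675² − 2 × 617×10⁶/(0.85 × 31.6 × 295)) = 127.38 mm.
A_s = 0.85 f'_c a b / f_y = 0.85 × 31.6 × 127.38 × 295 / 415 = 2432.1 mm².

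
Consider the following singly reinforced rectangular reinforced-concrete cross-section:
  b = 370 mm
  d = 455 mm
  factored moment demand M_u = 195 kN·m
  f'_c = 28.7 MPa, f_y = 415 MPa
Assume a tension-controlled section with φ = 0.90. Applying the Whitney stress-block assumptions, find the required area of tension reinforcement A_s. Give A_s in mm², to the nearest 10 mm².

M_n = M_u/φ = 195/0.90 = 216.667 kN·m.
With M_n = 0.85 f'_c a b (d − a/2), solve the quadratic for a:
a = d − √(d² − 2M_n/(0.85 f'_c b)) = 455 − √(455² − 2 × 216.667×10⁶/(0.85 × 28.7 × 370)) = 56.23 mm.
A_s = 0.85 f'_c a b / f_y = 0.85 × 28.7 × 56.23 × 370 / 415 = 1223.0 mm².

A_s ≈ 1220 mm²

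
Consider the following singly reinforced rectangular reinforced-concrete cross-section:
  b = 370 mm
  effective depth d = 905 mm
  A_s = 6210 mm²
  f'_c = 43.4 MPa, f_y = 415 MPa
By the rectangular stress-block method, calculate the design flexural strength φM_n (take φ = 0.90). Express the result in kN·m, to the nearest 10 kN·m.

T = A_s f_y = 6210 × 415 = 2577150 N = 2577.15 kN.
From C = T: a = T/(0.85 f'_c b) = 2577150/(0.85 × 43.4 × 370) = 188.81 mm.
M_n = T(d − a/2) = 2577.15 kN × (905 − 94.405) mm = 2089.02 kN·m.
φM_n = 0.90 × 2089.02 = 1880.12 kN·m.

φM_n ≈ 1880 kN·m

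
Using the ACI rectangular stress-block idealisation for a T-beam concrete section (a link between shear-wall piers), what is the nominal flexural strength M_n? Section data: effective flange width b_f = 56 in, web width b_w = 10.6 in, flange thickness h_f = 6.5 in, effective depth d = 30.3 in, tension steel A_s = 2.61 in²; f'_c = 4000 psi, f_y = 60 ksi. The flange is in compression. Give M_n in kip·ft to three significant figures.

Tension: T = A_s f_y = 2.61 × 60 = 156.6 kips.
Try a within the flange: a = T/(0.85 f'_c b_f) = 156.6/(0.85 × 4 × 56) = 0.822 in.
Since a = 0.822 ≤ h_f = 6.5 in, the stress block lies entirely in the flange; analyse as a rectangular beam of width b_f.
M_n = T(d − a/2) = 156.6 × (30.3 − 0.411) = 4680.6 kip·in.
M_n = 4680.6/12 = 390.05 kip·ft.

M_n ≈ 390 kip·ft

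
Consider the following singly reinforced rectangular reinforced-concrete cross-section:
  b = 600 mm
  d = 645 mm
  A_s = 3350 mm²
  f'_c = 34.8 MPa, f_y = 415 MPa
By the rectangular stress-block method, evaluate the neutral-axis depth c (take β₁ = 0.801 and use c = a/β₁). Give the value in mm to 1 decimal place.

c ≈ 97.8 mm

T = A_s f_y = 3350 × 415 = 1390250 N = 1390.25 kN.
Setting C = 0.85 f'_c a b equal to T: a = 1390250/(0.85 × 34.8 × 600) = 78.333 mm.
With β₁ = 0.801, c = a/β₁ = 78.333/0.801 = 97.8 mm.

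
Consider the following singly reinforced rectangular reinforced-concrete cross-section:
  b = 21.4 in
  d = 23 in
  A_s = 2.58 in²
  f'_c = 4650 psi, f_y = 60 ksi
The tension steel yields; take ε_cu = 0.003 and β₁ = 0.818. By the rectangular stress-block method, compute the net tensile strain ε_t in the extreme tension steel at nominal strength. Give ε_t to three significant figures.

a = A_s f_y/(0.85 f'_c b) = 1.830 in.
β₁ = 0.818, so c = a/β₁ = 1.830/0.818 = 2.237 in.
From the linear strain diagram with ε_cu = 0.003: ε_t = 0.003 (d − c)/c = 0.003 × (23 − 2.237)/2.237 = 0.0278.
Since ε_t ≥ 0.005, the section is tension-controlled.

ε_t ≈ 0.0278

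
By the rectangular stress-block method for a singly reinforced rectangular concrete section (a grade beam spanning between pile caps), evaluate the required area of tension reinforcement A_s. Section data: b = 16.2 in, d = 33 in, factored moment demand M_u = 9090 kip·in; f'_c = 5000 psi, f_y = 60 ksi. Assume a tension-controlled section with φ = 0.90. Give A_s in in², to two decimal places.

M_n = M_u/φ = 9090/0.90 = 10100 kip·in.
From M_n = 0.85 f'_c a b (d − a/2):
a = d − √(d² − 2M_n/(0.85 f'_c b)) = 33 − √(33² − 2 × 10100/(0.85 × 5 × 16.2)) = 4.793 in.
A_s = 0.85 f'_c a b / f_y = 0.85 × 5 × 4.793 × 16.2 / 60 = 5.500 in².

A_s ≈ 5.50 in²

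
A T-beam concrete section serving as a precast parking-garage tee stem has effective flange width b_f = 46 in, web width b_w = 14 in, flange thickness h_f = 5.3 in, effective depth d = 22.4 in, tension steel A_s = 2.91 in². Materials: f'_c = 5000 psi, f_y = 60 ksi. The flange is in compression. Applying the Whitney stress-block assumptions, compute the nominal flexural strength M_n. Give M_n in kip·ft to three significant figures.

Tension: T = A_s f_y = 2.91 × 60 = 174.6 kips.
Try a within the flange: a = T/(0.85 f'_c b_f) = 174.6/(0.85 × 5 × 46) = 0.893 in.
Since a = 0.893 ≤ h_f = 5.3 in, the stress block lies entirely in the flange; analyse as a rectangular beam of width b_f.
M_n = T(d − a/2) = 174.6 × (22.4 − 0.4465) = 3833.1 kip·in.
M_n = 3833.1/12 = 319.43 kip·ft.

M_n ≈ 319 kip·ft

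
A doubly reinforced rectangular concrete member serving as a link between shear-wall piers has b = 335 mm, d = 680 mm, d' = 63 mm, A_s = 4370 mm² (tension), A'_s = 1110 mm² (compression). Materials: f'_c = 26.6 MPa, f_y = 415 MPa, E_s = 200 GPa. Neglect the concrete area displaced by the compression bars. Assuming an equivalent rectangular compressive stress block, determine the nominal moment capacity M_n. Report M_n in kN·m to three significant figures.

M_n ≈ 1080 kN·m

Assume both tension and compression steel yield.
Net tension couple steel: A_s − A'_s = 3260 mm².
a = (A_s − A'_s) f_y / (0.85 f'_c b) = 1352900/(0.85 × 26.6 × 335) = 178.62 mm.
c = a/β₁ = 178.62/0.85 = 210.14 mm; ε'_s = 0.003(c − d')/c = 0.0021 ≥ f_y/E_s = 0.0021, so compression steel does yield.
M_n = (A_s − A'_s) f_y (d − a/2) + A'_s f_y (d − d') = [1352900 × (680 − 89.31) + 460650 × (680 − 63)] × 10⁻⁶ = 799.14 + 284.22 = 1083.36 kN·m.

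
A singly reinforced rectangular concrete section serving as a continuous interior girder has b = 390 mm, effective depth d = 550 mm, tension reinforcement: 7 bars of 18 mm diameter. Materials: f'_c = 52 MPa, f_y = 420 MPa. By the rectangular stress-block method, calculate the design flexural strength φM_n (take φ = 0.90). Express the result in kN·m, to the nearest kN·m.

φM_n ≈ 355 kN·m

A_s = 7 × 254 = 1778 mm².
T = A_s f_y = 1778 × 420 = 746760 N = 746.76 kN.
From C = T: a = T/(0.85 f'_c b) = 746760/(0.85 × 52 × 390) = 43.32 mm.
M_n = T(d − a/2) = 746.76 kN × (550 − 21.66) mm = 394.54 kN·m.
φM_n = 0.90 × 394.54 = 355.09 kN·m.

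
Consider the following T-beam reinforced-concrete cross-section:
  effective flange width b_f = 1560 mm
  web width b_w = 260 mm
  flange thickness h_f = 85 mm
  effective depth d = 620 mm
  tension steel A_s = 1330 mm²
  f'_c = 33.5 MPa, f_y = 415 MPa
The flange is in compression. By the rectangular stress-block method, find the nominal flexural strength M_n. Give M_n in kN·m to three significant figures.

M_n ≈ 339 kN·m

Tension: T = A_s f_y = 1330 × 415 = 551950 N.
Try a within the flange: a = T/(0.85 f'_c b_f) = 551950/(0.85 × 33.5 × 1560) = 12.43 mm.
Since a = 12.43 ≤ h_f = 85 mm, the stress block lies entirely in the flange; analyse as a rectangular beam of width b_f.
M_n = T(d − a/2) = 551950 × (620 − 6.215) = 338.78 × 10⁶ N·mm.
M_n = 338.78 kN·m.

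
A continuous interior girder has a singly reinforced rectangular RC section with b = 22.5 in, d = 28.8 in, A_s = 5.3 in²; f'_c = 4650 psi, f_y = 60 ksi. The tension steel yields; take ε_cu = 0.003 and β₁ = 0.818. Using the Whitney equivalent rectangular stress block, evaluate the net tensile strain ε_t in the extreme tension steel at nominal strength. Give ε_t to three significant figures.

ε_t ≈ 0.0168

a = A_s f_y/(0.85 f'_c b) = 3.576 in.
β₁ = 0.818, so c = a/β₁ = 3.576/0.818 = 4.372 in.
From the linear strain diagram with ε_cu = 0.003: ε_t = 0.003 (d − c)/c = 0.003 × (28.8 − 4.372)/4.372 = 0.0168.
Since ε_t ≥ 0.005, the section is tension-controlled.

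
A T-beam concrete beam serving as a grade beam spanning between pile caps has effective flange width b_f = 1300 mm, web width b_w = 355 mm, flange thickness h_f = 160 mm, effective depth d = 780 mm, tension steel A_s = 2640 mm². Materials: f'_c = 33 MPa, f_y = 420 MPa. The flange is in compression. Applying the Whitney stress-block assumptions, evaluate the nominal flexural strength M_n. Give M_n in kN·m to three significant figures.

M_n ≈ 848 kN·m

Tension: T = A_s f_y = 2640 × 420 = 1108800 N.
Try a within the flange: a = T/(0.85 f'_c b_f) = 1108800/(0.85 × 33 × 1300) = 30.41 mm.
Since a = 30.41 ≤ h_f = 160 mm, the stress block lies entirely in the flange; analyse as a rectangular beam of width b_f.
M_n = T(d − a/2) = 1108800 × (780 − 15.205) = 848.00 × 10⁶ N·mm.
M_n = 848.00 kN·m.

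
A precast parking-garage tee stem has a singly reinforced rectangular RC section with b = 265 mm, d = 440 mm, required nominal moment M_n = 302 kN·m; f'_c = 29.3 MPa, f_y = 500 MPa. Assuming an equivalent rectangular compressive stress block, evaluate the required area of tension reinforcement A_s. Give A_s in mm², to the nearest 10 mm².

With M_n = 0.85 f'_c a b (d − a/2), solve the quadratic for a:
a = d − √(d² − 2M_n/(0.85 f'_c b)) = 440 − √(440² − 2 × 302×10⁶/(0.85 × 29.3 × 265)) = 120.50 mm.
A_s = 0.85 f'_c a b / f_y = 0.85 × 29.3 × 120.50 × 265 / 500 = 1590.6 mm².

A_s ≈ 1590 mm²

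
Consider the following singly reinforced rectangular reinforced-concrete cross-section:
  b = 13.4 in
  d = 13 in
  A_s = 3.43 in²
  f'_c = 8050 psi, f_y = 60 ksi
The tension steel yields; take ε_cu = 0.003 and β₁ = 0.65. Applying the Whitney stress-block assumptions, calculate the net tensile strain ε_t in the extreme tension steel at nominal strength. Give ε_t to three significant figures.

a = A_s f_y/(0.85 f'_c b) = 2.245 in.
β₁ = 0.65, so c = a/β₁ = 2.245/0.65 = 3.454 in.
From the linear strain diagram with ε_cu = 0.003: ε_t = 0.003 (d − c)/c = 0.003 × (13 − 3.454)/3.454 = 0.00829.
Since ε_t ≥ 0.005, the section is tension-controlled.

ε_t ≈ 0.00829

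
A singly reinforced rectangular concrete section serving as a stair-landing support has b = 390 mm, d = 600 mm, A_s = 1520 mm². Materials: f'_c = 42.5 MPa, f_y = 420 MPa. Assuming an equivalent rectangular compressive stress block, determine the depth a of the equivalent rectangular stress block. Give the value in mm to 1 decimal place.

T = A_s f_y = 1520 × 420 = 638400 N = 638.4 kN.
Setting C = 0.85 f'_c a b equal to T: a = 638400/(0.85 × 42.5 × 390) = 45.3 mm.

a ≈ 45.3 mm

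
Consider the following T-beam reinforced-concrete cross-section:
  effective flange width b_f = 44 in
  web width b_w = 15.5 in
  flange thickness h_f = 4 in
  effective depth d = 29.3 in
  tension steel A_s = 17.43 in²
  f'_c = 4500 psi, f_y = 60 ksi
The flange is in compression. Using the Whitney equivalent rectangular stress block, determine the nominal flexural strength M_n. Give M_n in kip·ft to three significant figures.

Tension: T = A_s f_y = 17.43 × 60 = 1045.8 kips.
Try a within the flange: a = T/(0.85 f'_c b_f) = 1045.8/(0.85 × 4.5 × 44) = 6.214 in.
a = 6.214 > h_f = 4 in: the block extends into the web. Split into flange-overhang and web parts.
C_f = 0.85 f'_c (b_f − b_w) h_f = 0.85 × 4.5 × (44 − 15.5) × 4 = 436.1 kips.
Remaining web compression depth: a_w = (T − C_f)/(0.85 f'_c b_w) = (1045.8 − 436.1)/(0.85 × 4.5 × 15.5) = 10.284 in.
M_n = C_f(d − h_f/2) + (T − C_f)(d − a_w/2) = 436.1 × (29.3 − 2) + 609.7 × (29.3 − 5.142) = 11905.5 + 14729.1 = 26634.6 kip·in.
M_n = 26634.6/12 = 2219.55 kip·ft.

M_n ≈ 2220 kip·ft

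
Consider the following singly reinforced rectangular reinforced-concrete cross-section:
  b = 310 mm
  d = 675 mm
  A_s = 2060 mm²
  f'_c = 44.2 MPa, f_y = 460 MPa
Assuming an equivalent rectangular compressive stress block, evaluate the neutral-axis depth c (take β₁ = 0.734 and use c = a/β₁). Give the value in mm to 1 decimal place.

T = A_s f_y = 2060 × 460 = 947600 N = 947.6 kN.
Setting C = 0.85 f'_c a b equal to T: a = 947600/(0.85 × 44.2 × 310) = 81.362 mm.
With β₁ = 0.734, c = a/β₁ = 81.362/0.734 = 110.8 mm.

c ≈ 110.8 mm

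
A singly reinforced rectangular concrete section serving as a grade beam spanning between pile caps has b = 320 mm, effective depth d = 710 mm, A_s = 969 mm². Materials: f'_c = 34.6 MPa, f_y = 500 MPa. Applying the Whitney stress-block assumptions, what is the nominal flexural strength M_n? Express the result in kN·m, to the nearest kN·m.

T = A_s f_y = 969 × 500 = 484500 N = 484.5 kN.
From C = T: a = T/(0.85 f'_c b) = 484500/(0.85 × 34.6 × 320) = 51.48 mm.
M_n = T(d − a/2) = 484.5 kN × (710 − 25.74) mm = 331.52 kN·m.

M_n ≈ 332 kN·m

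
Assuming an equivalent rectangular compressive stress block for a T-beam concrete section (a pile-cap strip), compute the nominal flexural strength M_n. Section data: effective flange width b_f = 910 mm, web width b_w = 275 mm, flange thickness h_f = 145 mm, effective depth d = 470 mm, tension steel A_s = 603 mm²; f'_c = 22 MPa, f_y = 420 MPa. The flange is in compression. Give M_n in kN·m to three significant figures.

Tension: T = A_s f_y = 603 × 420 = 253260 N.
Try a within the flange: a = T/(0.85 f'_c b_f) = 253260/(0.85 × 22 × 910) = 14.88 mm.
Since a = 14.88 ≤ h_f = 145 mm, the stress block lies entirely in the flange; analyse as a rectangular beam of width b_f.
M_n = T(d − a/2) = 253260 × (470 − 7.44) = 117.15 × 10⁶ N·mm.
M_n = 117.15 kN·m.

M_n ≈ 117 kN·m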